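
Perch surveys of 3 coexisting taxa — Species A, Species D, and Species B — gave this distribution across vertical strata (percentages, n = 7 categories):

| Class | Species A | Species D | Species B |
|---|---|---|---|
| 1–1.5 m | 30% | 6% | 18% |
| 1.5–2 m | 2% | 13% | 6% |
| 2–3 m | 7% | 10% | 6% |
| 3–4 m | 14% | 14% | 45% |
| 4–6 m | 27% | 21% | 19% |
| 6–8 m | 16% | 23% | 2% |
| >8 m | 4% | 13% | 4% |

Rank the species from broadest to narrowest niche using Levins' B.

Species D > Species A > Species B

Convert percentages to proportions (divide by 100).
Σp_Aᵢ² = 0.30² + 0.02² + 0.07² + 0.14² + 0.27² + 0.16² + 0.04² = 0.0900 + 0.0004 + 0.0049 + 0.0196 + 0.0729 + 0.0256 + 0.0016 = 0.2150
B_A = 1 / 0.2150 = 4.6512
Σp_Dᵢ² = 0.06² + 0.13² + 0.10² + 0.14² + 0.21² + 0.23² + 0.13² = 0.0036 + 0.0169 + 0.0100 + 0.0196 + 0.0441 + 0.0529 + 0.0169 = 0.1640
B_D = 1 / 0.1640 = 6.0976
Σp_Bᵢ² = 0.18² + 0.06² + 0.06² + 0.45² + 0.19² + 0.02² + 0.04² = 0.0324 + 0.0036 + 0.0036 + 0.2025 + 0.0361 + 0.0004 + 0.0016 = 0.2802
B_B = 1 / 0.2802 = 3.5689
Ranking by B (broadest → narrowest): Species D (6.10) > Species A (4.65) > Species B (3.57)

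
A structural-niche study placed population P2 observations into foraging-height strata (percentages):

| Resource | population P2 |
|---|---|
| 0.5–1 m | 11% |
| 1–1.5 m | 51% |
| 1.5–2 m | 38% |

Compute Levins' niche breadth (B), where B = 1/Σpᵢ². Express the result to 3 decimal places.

2.400

Convert percentages to proportions (divide by 100).
Σpᵢ² = 0.11² + 0.51² + 0.38² = 0.0121 + 0.2601 + 0.1444 = 0.4166
B = 1 / 0.4166 = 2.40038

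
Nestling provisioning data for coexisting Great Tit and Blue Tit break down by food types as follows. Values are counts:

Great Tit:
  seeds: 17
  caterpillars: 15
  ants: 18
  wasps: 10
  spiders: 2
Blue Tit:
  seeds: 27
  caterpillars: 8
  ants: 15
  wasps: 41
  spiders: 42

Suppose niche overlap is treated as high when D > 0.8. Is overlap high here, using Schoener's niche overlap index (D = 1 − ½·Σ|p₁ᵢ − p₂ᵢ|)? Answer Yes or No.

Proportions for Great Tit (n=62): 17/62=0.2742, 15/62=0.2419, 18/62=0.2903, 10/62=0.1613, 2/62=0.0323
Proportions for Blue Tit (n=133): 27/133=0.2030, 8/133=0.0602, 15/133=0.1128, 41/133=0.3083, 42/133=0.3158
Σ|p₁ᵢ − p₂ᵢ| = 0.0712 + 0.1817 + 0.1775 + 0.1470 + 0.2835 = 0.8609
D = 1 − ½ × 0.8609 = 1 − 0.43045 = 0.56955
D = 0.56955 < 0.8 → No.

No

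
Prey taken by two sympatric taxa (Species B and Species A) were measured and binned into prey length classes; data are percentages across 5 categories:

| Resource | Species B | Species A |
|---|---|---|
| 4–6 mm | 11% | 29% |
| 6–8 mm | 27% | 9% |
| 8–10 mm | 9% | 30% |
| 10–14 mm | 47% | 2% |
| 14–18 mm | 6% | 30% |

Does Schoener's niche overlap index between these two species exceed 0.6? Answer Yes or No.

No

Convert percentages to proportions (divide by 100).
Σ|p₁ᵢ − p₂ᵢ| = 0.18 + 0.18 + 0.21 + 0.45 + 0.24 = 1.26
D = 1 − ½ × 1.26 = 1 − 0.630 = 0.3700
D = 0.3700 < 0.6 → No.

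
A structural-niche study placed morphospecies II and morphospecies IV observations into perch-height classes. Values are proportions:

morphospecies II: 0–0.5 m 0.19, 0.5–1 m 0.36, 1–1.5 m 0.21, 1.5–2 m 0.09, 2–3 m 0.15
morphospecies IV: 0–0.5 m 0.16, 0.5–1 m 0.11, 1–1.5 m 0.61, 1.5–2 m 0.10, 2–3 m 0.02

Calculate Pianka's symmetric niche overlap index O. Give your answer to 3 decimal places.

Σ p₁ᵢp₂ᵢ = 0.0304 + 0.0396 + 0.1281 + 0.0090 + 0.0030 = 0.2101
Σp_1ᵢ² = 0.19² + 0.36² + 0.21² + 0.09² + 0.15² = 0.0361 + 0.1296 + 0.0441 + 0.0081 + 0.0225 = 0.2404
Σp_2ᵢ² = 0.16² + 0.11² + 0.61² + 0.10² + 0.02² = 0.0256 + 0.0121 + 0.3721 + 0.0100 + 0.0004 = 0.4202
O = 0.2101 / √(0.2404 × 0.4202) = 0.2101 / 0.317830 = 0.66105

0.661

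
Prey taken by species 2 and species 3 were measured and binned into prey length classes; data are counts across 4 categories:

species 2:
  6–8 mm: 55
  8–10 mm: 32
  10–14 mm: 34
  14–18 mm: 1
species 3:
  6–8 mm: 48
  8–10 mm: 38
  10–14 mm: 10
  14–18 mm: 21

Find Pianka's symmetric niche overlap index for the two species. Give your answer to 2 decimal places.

Proportions for species 2 (n=122): 55/122=0.4508, 32/122=0.2623, 34/122=0.2787, 1/122=0.0082
Proportions for species 3 (n=117): 48/117=0.4103, 38/117=0.3248, 10/117=0.0855, 21/117=0.1795
Σ p₁ᵢp₂ᵢ = 0.184963 + 0.085195 + 0.023829 + 0.001472 = 0.295459
Σp_1ᵢ² = 0.4508² + 0.2623² + 0.2787² + 0.0082² = 0.203221 + 0.068801 + 0.077674 + 0.000067 = 0.349763
Σp_2ᵢ² = 0.4103² + 0.3248² + 0.0855² + 0.1795² = 0.168346 + 0.105495 + 0.007310 + 0.032220 = 0.313371
O = 0.295459 / √(0.349763 × 0.313371) = 0.295459 / 0.3310673 = 0.8924

0.89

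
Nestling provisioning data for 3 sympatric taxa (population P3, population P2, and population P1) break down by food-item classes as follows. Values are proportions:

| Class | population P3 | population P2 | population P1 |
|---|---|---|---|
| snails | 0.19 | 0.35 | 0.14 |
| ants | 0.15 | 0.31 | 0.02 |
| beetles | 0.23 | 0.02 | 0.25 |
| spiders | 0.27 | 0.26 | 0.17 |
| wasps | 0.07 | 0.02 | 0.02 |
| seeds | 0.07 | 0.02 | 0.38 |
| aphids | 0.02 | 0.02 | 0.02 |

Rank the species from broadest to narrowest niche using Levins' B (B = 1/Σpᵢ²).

Σp_P3ᵢ² = 0.19² + 0.15² + 0.23² + 0.27² + 0.07² + 0.07² + 0.02² = 0.0361 + 0.0225 + 0.0529 + 0.0729 + 0.0049 + 0.0049 + 0.0004 = 0.1946
B_P3 = 1 / 0.1946 = 5.1387
Σp_P2ᵢ² = 0.35² + 0.31² + 0.02² + 0.26² + 0.02² + 0.02² + 0.02² = 0.1225 + 0.0961 + 0.0004 + 0.0676 + 0.0004 + 0.0004 + 0.0004 = 0.2878
B_P2 = 1 / 0.2878 = 3.4746
Σp_P1ᵢ² = 0.14² + 0.02² + 0.25² + 0.17² + 0.02² + 0.38² + 0.02² = 0.0196 + 0.0004 + 0.0625 + 0.0289 + 0.0004 + 0.1444 + 0.0004 = 0.2566
B_P1 = 1 / 0.2566 = 3.8971
Ranking by B (broadest → narrowest): population P3 (5.14) > population P1 (3.90) > population P2 (3.47)

population P3 > population P1 > population P2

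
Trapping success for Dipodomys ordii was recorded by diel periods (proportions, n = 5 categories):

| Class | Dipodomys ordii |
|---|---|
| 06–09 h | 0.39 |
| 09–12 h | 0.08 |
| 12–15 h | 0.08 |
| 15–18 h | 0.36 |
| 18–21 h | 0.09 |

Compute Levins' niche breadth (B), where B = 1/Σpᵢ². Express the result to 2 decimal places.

3.30

Σpᵢ² = 0.39² + 0.08² + 0.08² + 0.36² + 0.09² = 0.1521 + 0.0064 + 0.0064 + 0.1296 + 0.0081 = 0.3026
B = 1 / 0.3026 = 3.3047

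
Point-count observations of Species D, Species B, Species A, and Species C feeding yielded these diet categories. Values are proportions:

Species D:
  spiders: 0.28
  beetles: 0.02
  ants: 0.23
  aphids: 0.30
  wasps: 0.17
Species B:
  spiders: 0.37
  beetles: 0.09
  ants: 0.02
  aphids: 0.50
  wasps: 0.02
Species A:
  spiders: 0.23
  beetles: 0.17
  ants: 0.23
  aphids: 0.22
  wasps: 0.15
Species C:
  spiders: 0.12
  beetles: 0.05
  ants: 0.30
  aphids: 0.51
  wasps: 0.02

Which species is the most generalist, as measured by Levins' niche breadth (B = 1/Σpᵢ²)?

Σp_Dᵢ² = 0.28² + 0.02² + 0.23² + 0.30² + 0.17² = 0.0784 + 0.0004 + 0.0529 + 0.0900 + 0.0289 = 0.2506
B_D = 1 / 0.2506 = 3.9904
Σp_Bᵢ² = 0.37² + 0.09² + 0.02² + 0.50² + 0.02² = 0.1369 + 0.0081 + 0.0004 + 0.2500 + 0.0004 = 0.3958
B_B = 1 / 0.3958 = 2.5265
Σp_Aᵢ² = 0.23² + 0.17² + 0.23² + 0.22² + 0.15² = 0.0529 + 0.0289 + 0.0529 + 0.0484 + 0.0225 = 0.2056
B_A = 1 / 0.2056 = 4.8638
Σp_Cᵢ² = 0.12² + 0.05² + 0.30² + 0.51² + 0.02² = 0.0144 + 0.0025 + 0.0900 + 0.2601 + 0.0004 = 0.3674
B_C = 1 / 0.3674 = 2.7218
Highest B → broadest niche (most generalist): Species A (B = 4.86).

Species A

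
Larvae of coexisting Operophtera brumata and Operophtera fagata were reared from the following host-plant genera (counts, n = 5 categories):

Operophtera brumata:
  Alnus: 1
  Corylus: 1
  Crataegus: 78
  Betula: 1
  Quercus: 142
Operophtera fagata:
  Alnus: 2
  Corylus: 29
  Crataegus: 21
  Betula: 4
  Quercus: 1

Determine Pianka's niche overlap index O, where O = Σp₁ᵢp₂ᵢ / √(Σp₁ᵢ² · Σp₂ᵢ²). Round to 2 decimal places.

0.31

Proportions for Operophtera brumata (n=223): 1/223=0.0045, 1/223=0.0045, 78/223=0.3498, 1/223=0.0045, 142/223=0.6368
Proportions for Operophtera fagata (n=57): 2/57=0.0351, 29/57=0.5088, 21/57=0.3684, 4/57=0.0702, 1/57=0.0175
Σ p₁ᵢp₂ᵢ = 0.000158 + 0.002290 + 0.128866 + 0.000316 + 0.011144 = 0.142774
Σp_1ᵢ² = 0.0045² + 0.0045² + 0.3498² + 0.0045² + 0.6368² = 0.000020 + 0.000020 + 0.122360 + 0.000020 + 0.405514 = 0.527934
Σp_2ᵢ² = 0.0351² + 0.5088² + 0.3684² + 0.0702² + 0.0175² = 0.001232 + 0.258877 + 0.135719 + 0.004928 + 0.000306 = 0.401062
O = 0.142774 / √(0.527934 × 0.401062) = 0.142774 / 0.4601459 = 0.3103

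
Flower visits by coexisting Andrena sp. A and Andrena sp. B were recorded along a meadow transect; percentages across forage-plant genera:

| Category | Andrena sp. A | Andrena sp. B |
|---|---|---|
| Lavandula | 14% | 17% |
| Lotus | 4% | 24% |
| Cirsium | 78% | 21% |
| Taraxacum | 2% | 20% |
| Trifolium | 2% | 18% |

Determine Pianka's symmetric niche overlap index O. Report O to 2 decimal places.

Convert percentages to proportions (divide by 100).
Σ p₁ᵢp₂ᵢ = 0.0238 + 0.0096 + 0.1638 + 0.0040 + 0.0036 = 0.2048
Σp_1ᵢ² = 0.14² + 0.04² + 0.78² + 0.02² + 0.02² = 0.0196 + 0.0016 + 0.6084 + 0.0004 + 0.0004 = 0.6304
Σp_2ᵢ² = 0.17² + 0.24² + 0.21² + 0.20² + 0.18² = 0.0289 + 0.0576 + 0.0441 + 0.0400 + 0.0324 = 0.2030
O = 0.2048 / √(0.6304 × 0.2030) = 0.2048 / 0.35773 = 0.5725

0.57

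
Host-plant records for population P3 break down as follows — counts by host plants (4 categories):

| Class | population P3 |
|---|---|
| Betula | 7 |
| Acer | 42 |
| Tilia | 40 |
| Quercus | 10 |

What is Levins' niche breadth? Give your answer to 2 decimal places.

Proportions for population P3 (n=99): 7/99=0.0707, 42/99=0.4242, 40/99=0.4040, 10/99=0.1010
Σpᵢ² = 0.0707² + 0.4242² + 0.4040² + 0.1010² = 0.004998 + 0.179946 + 0.163216 + 0.010201 = 0.358361
B = 1 / 0.358361 = 2.7905

2.79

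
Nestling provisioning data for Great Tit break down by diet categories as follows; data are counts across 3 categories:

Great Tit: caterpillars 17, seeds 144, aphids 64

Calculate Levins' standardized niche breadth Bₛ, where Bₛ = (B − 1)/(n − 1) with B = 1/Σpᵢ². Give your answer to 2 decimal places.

Proportions for Great Tit (n=225): 17/225=0.0756, 144/225=0.6400, 64/225=0.2844
Σpᵢ² = 0.0756² + 0.6400² + 0.2844² = 0.005715 + 0.409600 + 0.080883 = 0.496198
B = 1 / 0.496198 = 2.0153
Bₛ = (B − 1)/(n − 1) = (2.0153 − 1)/(3 − 1) = 1.0153/2 = 0.5077

0.51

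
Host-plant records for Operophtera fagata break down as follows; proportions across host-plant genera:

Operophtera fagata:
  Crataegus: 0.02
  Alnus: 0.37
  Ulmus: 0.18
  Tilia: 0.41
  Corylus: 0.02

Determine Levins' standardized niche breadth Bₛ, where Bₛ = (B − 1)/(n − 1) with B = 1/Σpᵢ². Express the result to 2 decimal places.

Σpᵢ² = 0.02² + 0.37² + 0.18² + 0.41² + 0.02² = 0.0004 + 0.1369 + 0.0324 + 0.1681 + 0.0004 = 0.3382
B = 1 / 0.3382 = 2.9568
Bₛ = (B − 1)/(n − 1) = (2.9568 − 1)/(5 − 1) = 1.9568/4 = 0.4892

0.49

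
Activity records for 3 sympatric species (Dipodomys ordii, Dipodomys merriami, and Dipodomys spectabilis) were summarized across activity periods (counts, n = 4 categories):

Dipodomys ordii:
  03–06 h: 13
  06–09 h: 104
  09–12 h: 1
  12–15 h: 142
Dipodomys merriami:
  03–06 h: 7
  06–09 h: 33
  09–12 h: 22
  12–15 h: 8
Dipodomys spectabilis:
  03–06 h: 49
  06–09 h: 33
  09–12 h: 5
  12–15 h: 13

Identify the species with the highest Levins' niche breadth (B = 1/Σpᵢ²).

Proportions for Dipodomys ordii (n=260): 13/260=0.0500, 104/260=0.4000, 1/260=0.0038, 142/260=0.5462
Proportions for Dipodomys merriami (n=70): 7/70=0.1000, 33/70=0.4714, 22/70=0.3143, 8/70=0.1143
Proportions for Dipodomys spectabilis (n=100): 49/100=0.4900, 33/100=0.3300, 5/100=0.0500, 13/100=0.1300
Σp_ordiᵢ² = 0.0500² + 0.4000² + 0.0038² + 0.5462² = 0.002500 + 0.160000 + 0.000014 + 0.298334 = 0.460848
B_ordi = 1 / 0.460848 = 2.1699
Σp_merrᵢ² = 0.1000² + 0.4714² + 0.3143² + 0.1143² = 0.010000 + 0.222218 + 0.098784 + 0.013064 = 0.344066
B_merr = 1 / 0.344066 = 2.9064
Σp_specᵢ² = 0.4900² + 0.3300² + 0.0500² + 0.1300² = 0.240100 + 0.108900 + 0.002500 + 0.016900 = 0.368400
B_spec = 1 / 0.368400 = 2.7144
Highest B → broadest niche (most generalist): Dipodomys merriami (B = 2.91).

Dipodomys merriami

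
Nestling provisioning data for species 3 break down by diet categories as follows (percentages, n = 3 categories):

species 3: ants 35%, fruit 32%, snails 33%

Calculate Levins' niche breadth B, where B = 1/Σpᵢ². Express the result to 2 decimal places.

Convert percentages to proportions (divide by 100).
Σpᵢ² = 0.35² + 0.32² + 0.33² = 0.1225 + 0.1024 + 0.1089 = 0.3338
B = 1 / 0.3338 = 2.9958

3.00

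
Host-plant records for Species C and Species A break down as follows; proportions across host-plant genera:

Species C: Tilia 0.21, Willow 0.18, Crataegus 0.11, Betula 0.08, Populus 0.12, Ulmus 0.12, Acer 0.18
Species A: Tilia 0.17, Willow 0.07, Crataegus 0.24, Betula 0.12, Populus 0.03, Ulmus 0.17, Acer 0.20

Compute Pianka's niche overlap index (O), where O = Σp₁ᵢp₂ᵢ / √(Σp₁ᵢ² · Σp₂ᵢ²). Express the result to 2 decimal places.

0.87

Σ p₁ᵢp₂ᵢ = 0.0357 + 0.0126 + 0.0264 + 0.0096 + 0.0036 + 0.0204 + 0.0360 = 0.1443
Σp_1ᵢ² = 0.21² + 0.18² + 0.11² + 0.08² + 0.12² + 0.12² + 0.18² = 0.0441 + 0.0324 + 0.0121 + 0.0064 + 0.0144 + 0.0144 + 0.0324 = 0.1562
Σp_2ᵢ² = 0.17² + 0.07² + 0.24² + 0.12² + 0.03² + 0.17² + 0.20² = 0.0289 + 0.0049 + 0.0576 + 0.0144 + 0.0009 + 0.0289 + 0.0400 = 0.1756
O = 0.1443 / √(0.1562 × 0.1756) = 0.1443 / 0.16562 = 0.8713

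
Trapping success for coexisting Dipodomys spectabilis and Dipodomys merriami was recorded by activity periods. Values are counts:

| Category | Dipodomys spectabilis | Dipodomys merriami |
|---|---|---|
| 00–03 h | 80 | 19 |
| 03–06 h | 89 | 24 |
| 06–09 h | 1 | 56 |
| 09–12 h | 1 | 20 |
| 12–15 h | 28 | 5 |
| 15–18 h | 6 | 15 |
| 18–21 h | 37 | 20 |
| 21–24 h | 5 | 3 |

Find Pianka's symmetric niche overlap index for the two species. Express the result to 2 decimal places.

Proportions for Dipodomys spectabilis (n=247): 80/247=0.3239, 89/247=0.3603, 1/247=0.0040, 1/247=0.0040, 28/247=0.1134, 6/247=0.0243, 37/247=0.1498, 5/247=0.0202
Proportions for Dipodomys merriami (n=162): 19/162=0.1173, 24/162=0.1481, 56/162=0.3457, 20/162=0.1235, 5/162=0.0309, 15/162=0.0926, 20/162=0.1235, 3/162=0.0185
Σ p₁ᵢp₂ᵢ = 0.037993 + 0.053360 + 0.001383 + 0.000494 + 0.003504 + 0.002250 + 0.018500 + 0.000374 = 0.117858
Σp_1ᵢ² = 0.3239² + 0.3603² + 0.0040² + 0.0040² + 0.1134² + 0.0243² + 0.1498² + 0.0202² = 0.104911 + 0.129816 + 0.000016 + 0.000016 + 0.012860 + 0.000590 + 0.022440 + 0.000408 = 0.271057
Σp_2ᵢ² = 0.1173² + 0.1481² + 0.3457² + 0.1235² + 0.0309² + 0.0926² + 0.1235² + 0.0185² = 0.013759 + 0.021934 + 0.119508 + 0.015252 + 0.000955 + 0.008575 + 0.015252 + 0.000342 = 0.195577
O = 0.117858 / √(0.271057 × 0.195577) = 0.117858 / 0.2302445 = 0.5119

0.51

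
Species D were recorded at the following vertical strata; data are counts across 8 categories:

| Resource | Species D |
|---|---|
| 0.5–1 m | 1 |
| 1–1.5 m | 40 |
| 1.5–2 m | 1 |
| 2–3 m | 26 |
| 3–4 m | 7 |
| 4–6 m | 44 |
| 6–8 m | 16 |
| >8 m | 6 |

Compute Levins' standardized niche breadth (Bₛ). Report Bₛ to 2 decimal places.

0.48

Proportions for Species D (n=141): 1/141=0.0071, 40/141=0.2837, 1/141=0.0071, 26/141=0.1844, 7/141=0.0496, 44/141=0.3121, 16/141=0.1135, 6/141=0.0426
Σpᵢ² = 0.0071² + 0.2837² + 0.0071² + 0.1844² + 0.0496² + 0.3121² + 0.1135² + 0.0426² = 0.000050 + 0.080486 + 0.000050 + 0.034003 + 0.002460 + 0.097406 + 0.012882 + 0.001815 = 0.229152
B = 1 / 0.229152 = 4.3639
Bₛ = (B − 1)/(n − 1) = (4.3639 − 1)/(8 − 1) = 3.3639/7 = 0.4806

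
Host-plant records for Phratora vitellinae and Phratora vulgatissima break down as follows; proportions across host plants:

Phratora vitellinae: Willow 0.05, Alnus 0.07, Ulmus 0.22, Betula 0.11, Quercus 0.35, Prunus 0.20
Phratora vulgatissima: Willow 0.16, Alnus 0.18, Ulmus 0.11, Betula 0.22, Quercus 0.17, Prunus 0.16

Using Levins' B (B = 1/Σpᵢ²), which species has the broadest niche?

Phratora vulgatissima

Σp_viteᵢ² = 0.05² + 0.07² + 0.22² + 0.11² + 0.35² + 0.20² = 0.0025 + 0.0049 + 0.0484 + 0.0121 + 0.1225 + 0.0400 = 0.2304
B_vite = 1 / 0.2304 = 4.3403
Σp_vulgᵢ² = 0.16² + 0.18² + 0.11² + 0.22² + 0.17² + 0.16² = 0.0256 + 0.0324 + 0.0121 + 0.0484 + 0.0289 + 0.0256 = 0.1730
B_vulg = 1 / 0.1730 = 5.7803
Highest B → broadest niche (most generalist): Phratora vulgatissima (B = 5.78).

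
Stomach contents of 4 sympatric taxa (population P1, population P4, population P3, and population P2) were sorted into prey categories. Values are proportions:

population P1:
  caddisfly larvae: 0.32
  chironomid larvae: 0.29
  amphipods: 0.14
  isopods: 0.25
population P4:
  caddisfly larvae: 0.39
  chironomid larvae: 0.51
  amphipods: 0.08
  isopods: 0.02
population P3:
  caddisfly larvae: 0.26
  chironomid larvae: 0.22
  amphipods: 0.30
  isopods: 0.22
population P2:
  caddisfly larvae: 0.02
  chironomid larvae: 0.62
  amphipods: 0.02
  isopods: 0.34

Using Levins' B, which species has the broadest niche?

Σp_P1ᵢ² = 0.32² + 0.29² + 0.14² + 0.25² = 0.1024 + 0.0841 + 0.0196 + 0.0625 = 0.2686
B_P1 = 1 / 0.2686 = 3.7230
Σp_P4ᵢ² = 0.39² + 0.51² + 0.08² + 0.02² = 0.1521 + 0.2601 + 0.0064 + 0.0004 = 0.4190
B_P4 = 1 / 0.4190 = 2.3866
Σp_P3ᵢ² = 0.26² + 0.22² + 0.30² + 0.22² = 0.0676 + 0.0484 + 0.0900 + 0.0484 = 0.2544
B_P3 = 1 / 0.2544 = 3.9308
Σp_P2ᵢ² = 0.02² + 0.62² + 0.02² + 0.34² = 0.0004 + 0.3844 + 0.0004 + 0.1156 = 0.5008
B_P2 = 1 / 0.5008 = 1.9968
Highest B → broadest niche (most generalist): population P3 (B = 3.93).

population P3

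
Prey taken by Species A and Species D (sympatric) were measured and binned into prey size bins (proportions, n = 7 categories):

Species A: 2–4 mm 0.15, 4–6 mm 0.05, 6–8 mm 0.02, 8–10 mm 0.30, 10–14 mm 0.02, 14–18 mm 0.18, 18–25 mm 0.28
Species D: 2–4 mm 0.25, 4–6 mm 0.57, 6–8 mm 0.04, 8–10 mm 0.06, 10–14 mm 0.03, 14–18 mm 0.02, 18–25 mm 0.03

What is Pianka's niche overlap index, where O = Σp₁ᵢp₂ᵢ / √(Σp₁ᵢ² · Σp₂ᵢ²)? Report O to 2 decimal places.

Σ p₁ᵢp₂ᵢ = 0.0375 + 0.0285 + 0.0008 + 0.0180 + 0.0006 + 0.0036 + 0.0084 = 0.0974
Σp_1ᵢ² = 0.15² + 0.05² + 0.02² + 0.30² + 0.02² + 0.18² + 0.28² = 0.0225 + 0.0025 + 0.0004 + 0.0900 + 0.0004 + 0.0324 + 0.0784 = 0.2266
Σp_2ᵢ² = 0.25² + 0.57² + 0.04² + 0.06² + 0.03² + 0.02² + 0.03² = 0.0625 + 0.3249 + 0.0016 + 0.0036 + 0.0009 + 0.0004 + 0.0009 = 0.3948
O = 0.0974 / √(0.2266 × 0.3948) = 0.0974 / 0.29910 = 0.3256

0.33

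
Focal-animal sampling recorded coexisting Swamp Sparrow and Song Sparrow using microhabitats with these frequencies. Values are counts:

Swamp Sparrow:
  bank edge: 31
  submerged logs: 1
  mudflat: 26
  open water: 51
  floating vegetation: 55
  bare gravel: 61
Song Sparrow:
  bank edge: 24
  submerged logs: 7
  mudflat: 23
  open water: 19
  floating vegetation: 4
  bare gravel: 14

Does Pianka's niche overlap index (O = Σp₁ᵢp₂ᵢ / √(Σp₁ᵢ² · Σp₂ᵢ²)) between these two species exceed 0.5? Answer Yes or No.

Yes

Proportions for Swamp Sparrow (n=225): 31/225=0.1378, 1/225=0.0044, 26/225=0.1156, 51/225=0.2267, 55/225=0.2444, 61/225=0.2711
Proportions for Song Sparrow (n=91): 24/91=0.2637, 7/91=0.0769, 23/91=0.2527, 19/91=0.2088, 4/91=0.0440, 14/91=0.1538
Σ p₁ᵢp₂ᵢ = 0.036338 + 0.000338 + 0.029212 + 0.047335 + 0.010754 + 0.041695 = 0.165672
Σp_1ᵢ² = 0.1378² + 0.0044² + 0.1156² + 0.2267² + 0.2444² + 0.2711² = 0.018989 + 0.000019 + 0.013363 + 0.051393 + 0.059731 + 0.073495 = 0.216990
Σp_2ᵢ² = 0.2637² + 0.0769² + 0.2527² + 0.2088² + 0.0440² + 0.1538² = 0.069538 + 0.005914 + 0.063857 + 0.043597 + 0.001936 + 0.023654 = 0.208496
O = 0.165672 / √(0.216990 × 0.208496) = 0.165672 / 0.2127006 = 0.7789
O = 0.7789 > 0.5 → Yes.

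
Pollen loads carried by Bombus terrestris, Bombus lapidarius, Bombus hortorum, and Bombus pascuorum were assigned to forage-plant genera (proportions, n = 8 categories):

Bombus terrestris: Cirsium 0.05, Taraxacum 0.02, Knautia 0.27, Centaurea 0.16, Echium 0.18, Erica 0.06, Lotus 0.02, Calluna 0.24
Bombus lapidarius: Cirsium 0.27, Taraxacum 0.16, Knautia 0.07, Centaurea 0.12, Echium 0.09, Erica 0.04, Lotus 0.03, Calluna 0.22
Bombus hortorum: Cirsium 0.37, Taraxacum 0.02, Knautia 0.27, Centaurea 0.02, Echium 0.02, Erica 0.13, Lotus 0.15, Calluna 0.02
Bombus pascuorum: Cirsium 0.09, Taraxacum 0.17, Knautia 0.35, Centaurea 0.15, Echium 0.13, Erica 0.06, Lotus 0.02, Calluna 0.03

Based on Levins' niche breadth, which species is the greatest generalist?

Σp_terrᵢ² = 0.05² + 0.02² + 0.27² + 0.16² + 0.18² + 0.06² + 0.02² + 0.24² = 0.0025 + 0.0004 + 0.0729 + 0.0256 + 0.0324 + 0.0036 + 0.0004 + 0.0576 = 0.1954
B_terr = 1 / 0.1954 = 5.1177
Σp_lapiᵢ² = 0.27² + 0.16² + 0.07² + 0.12² + 0.09² + 0.04² + 0.03² + 0.22² = 0.0729 + 0.0256 + 0.0049 + 0.0144 + 0.0081 + 0.0016 + 0.0009 + 0.0484 = 0.1768
B_lapi = 1 / 0.1768 = 5.6561
Σp_hortᵢ² = 0.37² + 0.02² + 0.27² + 0.02² + 0.02² + 0.13² + 0.15² + 0.02² = 0.1369 + 0.0004 + 0.0729 + 0.0004 + 0.0004 + 0.0169 + 0.0225 + 0.0004 = 0.2508
B_hort = 1 / 0.2508 = 3.9872
Σp_pascᵢ² = 0.09² + 0.17² + 0.35² + 0.15² + 0.13² + 0.06² + 0.02² + 0.03² = 0.0081 + 0.0289 + 0.1225 + 0.0225 + 0.0169 + 0.0036 + 0.0004 + 0.0009 = 0.2038
B_pasc = 1 / 0.2038 = 4.9068
Highest B → broadest niche (most generalist): Bombus lapidarius (B = 5.66).

Bombus lapidarius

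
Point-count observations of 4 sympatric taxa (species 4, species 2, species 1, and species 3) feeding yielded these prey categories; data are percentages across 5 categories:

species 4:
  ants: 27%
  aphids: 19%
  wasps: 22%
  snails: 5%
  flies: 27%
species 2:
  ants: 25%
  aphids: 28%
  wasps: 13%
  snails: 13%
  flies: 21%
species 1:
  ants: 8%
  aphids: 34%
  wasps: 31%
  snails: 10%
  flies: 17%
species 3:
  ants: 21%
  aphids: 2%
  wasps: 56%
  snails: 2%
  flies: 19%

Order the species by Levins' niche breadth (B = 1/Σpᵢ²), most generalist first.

species 2 > species 4 > species 1 > species 3

Convert percentages to proportions (divide by 100).
Σp_4ᵢ² = 0.27² + 0.19² + 0.22² + 0.05² + 0.27² = 0.0729 + 0.0361 + 0.0484 + 0.0025 + 0.0729 = 0.2328
B_4 = 1 / 0.2328 = 4.2955
Σp_2ᵢ² = 0.25² + 0.28² + 0.13² + 0.13² + 0.21² = 0.0625 + 0.0784 + 0.0169 + 0.0169 + 0.0441 = 0.2188
B_2 = 1 / 0.2188 = 4.5704
Σp_1ᵢ² = 0.08² + 0.34² + 0.31² + 0.10² + 0.17² = 0.0064 + 0.1156 + 0.0961 + 0.0100 + 0.0289 = 0.2570
B_1 = 1 / 0.2570 = 3.8911
Σp_3ᵢ² = 0.21² + 0.02² + 0.56² + 0.02² + 0.19² = 0.0441 + 0.0004 + 0.3136 + 0.0004 + 0.0361 = 0.3946
B_3 = 1 / 0.3946 = 2.5342
Ranking by B (broadest → narrowest): species 2 (4.57) > species 4 (4.30) > species 1 (3.89) > species 3 (2.53)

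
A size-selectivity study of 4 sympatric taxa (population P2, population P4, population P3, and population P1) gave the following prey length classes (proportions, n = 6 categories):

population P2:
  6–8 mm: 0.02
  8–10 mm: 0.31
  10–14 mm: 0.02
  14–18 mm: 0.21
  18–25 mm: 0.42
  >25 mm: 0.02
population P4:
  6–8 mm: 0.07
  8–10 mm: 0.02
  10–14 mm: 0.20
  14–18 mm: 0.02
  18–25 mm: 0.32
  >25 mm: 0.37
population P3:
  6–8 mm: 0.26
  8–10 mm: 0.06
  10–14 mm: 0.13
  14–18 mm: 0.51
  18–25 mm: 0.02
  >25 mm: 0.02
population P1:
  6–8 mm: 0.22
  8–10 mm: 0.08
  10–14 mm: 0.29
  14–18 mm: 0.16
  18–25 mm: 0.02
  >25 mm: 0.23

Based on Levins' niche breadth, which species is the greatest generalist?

population P1

Σp_P2ᵢ² = 0.02² + 0.31² + 0.02² + 0.21² + 0.42² + 0.02² = 0.0004 + 0.0961 + 0.0004 + 0.0441 + 0.1764 + 0.0004 = 0.3178
B_P2 = 1 / 0.3178 = 3.1466
Σp_P4ᵢ² = 0.07² + 0.02² + 0.20² + 0.02² + 0.32² + 0.37² = 0.0049 + 0.0004 + 0.0400 + 0.0004 + 0.1024 + 0.1369 = 0.2850
B_P4 = 1 / 0.2850 = 3.5088
Σp_P3ᵢ² = 0.26² + 0.06² + 0.13² + 0.51² + 0.02² + 0.02² = 0.0676 + 0.0036 + 0.0169 + 0.2601 + 0.0004 + 0.0004 = 0.3490
B_P3 = 1 / 0.3490 = 2.8653
Σp_P1ᵢ² = 0.22² + 0.08² + 0.29² + 0.16² + 0.02² + 0.23² = 0.0484 + 0.0064 + 0.0841 + 0.0256 + 0.0004 + 0.0529 = 0.2178
B_P1 = 1 / 0.2178 = 4.5914
Highest B → broadest niche (most generalist): population P1 (B = 4.59).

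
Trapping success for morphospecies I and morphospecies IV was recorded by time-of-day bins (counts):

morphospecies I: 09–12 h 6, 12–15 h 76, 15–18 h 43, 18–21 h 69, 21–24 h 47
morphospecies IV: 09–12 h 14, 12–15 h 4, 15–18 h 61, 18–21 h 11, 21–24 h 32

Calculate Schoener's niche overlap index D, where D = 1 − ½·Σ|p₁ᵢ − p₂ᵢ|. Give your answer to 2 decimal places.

0.52

Proportions for morphospecies I (n=241): 6/241=0.0249, 76/241=0.3154, 43/241=0.1784, 69/241=0.2863, 47/241=0.1950
Proportions for morphospecies IV (n=122): 14/122=0.1148, 4/122=0.0328, 61/122=0.5000, 11/122=0.0902, 32/122=0.2623
Σ|p₁ᵢ − p₂ᵢ| = 0.0899 + 0.2826 + 0.3216 + 0.1961 + 0.0673 = 0.9575
D = 1 − ½ × 0.9575 = 1 − 0.47875 = 0.52125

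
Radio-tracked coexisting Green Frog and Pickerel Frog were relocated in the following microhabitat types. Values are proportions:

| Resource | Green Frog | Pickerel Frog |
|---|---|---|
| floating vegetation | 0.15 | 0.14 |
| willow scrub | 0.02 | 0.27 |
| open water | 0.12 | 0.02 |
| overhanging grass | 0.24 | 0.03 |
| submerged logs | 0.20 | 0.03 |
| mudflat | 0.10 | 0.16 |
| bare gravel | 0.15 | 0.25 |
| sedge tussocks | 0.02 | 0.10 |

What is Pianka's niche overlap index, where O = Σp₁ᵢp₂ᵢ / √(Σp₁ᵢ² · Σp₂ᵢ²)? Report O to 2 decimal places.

Σ p₁ᵢp₂ᵢ = 0.0210 + 0.0054 + 0.0024 + 0.0072 + 0.0060 + 0.0160 + 0.0375 + 0.0020 = 0.0975
Σp_1ᵢ² = 0.15² + 0.02² + 0.12² + 0.24² + 0.20² + 0.10² + 0.15² + 0.02² = 0.0225 + 0.0004 + 0.0144 + 0.0576 + 0.0400 + 0.0100 + 0.0225 + 0.0004 = 0.1678
Σp_2ᵢ² = 0.14² + 0.27² + 0.02² + 0.03² + 0.03² + 0.16² + 0.25² + 0.10² = 0.0196 + 0.0729 + 0.0004 + 0.0009 + 0.0009 + 0.0256 + 0.0625 + 0.0100 = 0.1928
O = 0.0975 / √(0.1678 × 0.1928) = 0.0975 / 0.17987 = 0.5421

0.54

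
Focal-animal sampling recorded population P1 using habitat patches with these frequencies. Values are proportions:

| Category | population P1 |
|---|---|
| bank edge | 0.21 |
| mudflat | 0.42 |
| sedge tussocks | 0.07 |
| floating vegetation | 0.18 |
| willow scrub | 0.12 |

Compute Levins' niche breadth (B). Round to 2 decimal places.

3.67

Σpᵢ² = 0.21² + 0.42² + 0.07² + 0.18² + 0.12² = 0.0441 + 0.1764 + 0.0049 + 0.0324 + 0.0144 = 0.2722
B = 1 / 0.2722 = 3.6738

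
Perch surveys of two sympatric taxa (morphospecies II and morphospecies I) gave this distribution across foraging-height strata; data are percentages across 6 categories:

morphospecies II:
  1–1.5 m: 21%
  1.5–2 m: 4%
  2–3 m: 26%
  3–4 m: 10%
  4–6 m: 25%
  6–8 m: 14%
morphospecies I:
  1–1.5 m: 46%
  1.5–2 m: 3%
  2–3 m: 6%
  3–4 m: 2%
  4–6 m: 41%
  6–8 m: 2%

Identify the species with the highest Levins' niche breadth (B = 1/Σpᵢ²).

morphospecies II

Convert percentages to proportions (divide by 100).
Σp_IIᵢ² = 0.21² + 0.04² + 0.26² + 0.10² + 0.25² + 0.14² = 0.0441 + 0.0016 + 0.0676 + 0.0100 + 0.0625 + 0.0196 = 0.2054
B_II = 1 / 0.2054 = 4.8685
Σp_Iᵢ² = 0.46² + 0.03² + 0.06² + 0.02² + 0.41² + 0.02² = 0.2116 + 0.0009 + 0.0036 + 0.0004 + 0.1681 + 0.0004 = 0.3850
B_I = 1 / 0.3850 = 2.5974
Highest B → broadest niche (most generalist): morphospecies II (B = 4.87).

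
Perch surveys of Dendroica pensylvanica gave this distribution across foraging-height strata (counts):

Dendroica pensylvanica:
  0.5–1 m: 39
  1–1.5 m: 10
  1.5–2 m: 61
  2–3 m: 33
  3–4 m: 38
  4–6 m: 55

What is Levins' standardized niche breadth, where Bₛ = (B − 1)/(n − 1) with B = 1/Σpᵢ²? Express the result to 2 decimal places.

0.82

Proportions for Dendroica pensylvanica (n=236): 39/236=0.1653, 10/236=0.0424, 61/236=0.2585, 33/236=0.1398, 38/236=0.1610, 55/236=0.2331
Σpᵢ² = 0.1653² + 0.0424² + 0.2585² + 0.1398² + 0.1610² + 0.2331² = 0.027324 + 0.001798 + 0.066822 + 0.019544 + 0.025921 + 0.054336 = 0.195745
B = 1 / 0.195745 = 5.1087
Bₛ = (B − 1)/(n − 1) = (5.1087 − 1)/(6 − 1) = 4.1087/5 = 0.8217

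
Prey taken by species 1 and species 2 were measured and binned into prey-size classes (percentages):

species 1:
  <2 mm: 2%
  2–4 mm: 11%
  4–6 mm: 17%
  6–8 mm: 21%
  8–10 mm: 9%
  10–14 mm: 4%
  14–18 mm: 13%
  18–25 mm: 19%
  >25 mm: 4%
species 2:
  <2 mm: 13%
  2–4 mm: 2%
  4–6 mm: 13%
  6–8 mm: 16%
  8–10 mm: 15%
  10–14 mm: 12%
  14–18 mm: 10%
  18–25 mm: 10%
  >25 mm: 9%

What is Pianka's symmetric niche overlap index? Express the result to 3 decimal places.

Convert percentages to proportions (divide by 100).
Σ p₁ᵢp₂ᵢ = 0.0026 + 0.0022 + 0.0221 + 0.0336 + 0.0135 + 0.0048 + 0.0130 + 0.0190 + 0.0036 = 0.1144
Σp_1ᵢ² = 0.02² + 0.11² + 0.17² + 0.21² + 0.09² + 0.04² + 0.13² + 0.19² + 0.04² = 0.0004 + 0.0121 + 0.0289 + 0.0441 + 0.0081 + 0.0016 + 0.0169 + 0.0361 + 0.0016 = 0.1498
Σp_2ᵢ² = 0.13² + 0.02² + 0.13² + 0.16² + 0.15² + 0.12² + 0.10² + 0.10² + 0.09² = 0.0169 + 0.0004 + 0.0169 + 0.0256 + 0.0225 + 0.0144 + 0.0100 + 0.0100 + 0.0081 = 0.1248
O = 0.1144 / √(0.1498 × 0.1248) = 0.1144 / 0.136730 = 0.83669

0.837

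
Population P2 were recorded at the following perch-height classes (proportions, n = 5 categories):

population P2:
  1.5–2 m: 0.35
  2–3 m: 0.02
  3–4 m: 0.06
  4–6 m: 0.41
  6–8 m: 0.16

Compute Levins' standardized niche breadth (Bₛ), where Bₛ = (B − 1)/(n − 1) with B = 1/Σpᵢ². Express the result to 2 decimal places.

0.53

Σpᵢ² = 0.35² + 0.02² + 0.06² + 0.41² + 0.16² = 0.1225 + 0.0004 + 0.0036 + 0.1681 + 0.0256 = 0.3202
B = 1 / 0.3202 = 3.1230
Bₛ = (B − 1)/(n − 1) = (3.1230 − 1)/(5 − 1) = 2.1230/4 = 0.5308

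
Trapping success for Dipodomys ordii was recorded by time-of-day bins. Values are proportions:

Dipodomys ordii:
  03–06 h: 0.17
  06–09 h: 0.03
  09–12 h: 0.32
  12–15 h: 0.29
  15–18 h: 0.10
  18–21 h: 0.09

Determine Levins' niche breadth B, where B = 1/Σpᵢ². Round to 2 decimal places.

Σpᵢ² = 0.17² + 0.03² + 0.32² + 0.29² + 0.10² + 0.09² = 0.0289 + 0.0009 + 0.1024 + 0.0841 + 0.0100 + 0.0081 = 0.2344
B = 1 / 0.2344 = 4.2662

4.27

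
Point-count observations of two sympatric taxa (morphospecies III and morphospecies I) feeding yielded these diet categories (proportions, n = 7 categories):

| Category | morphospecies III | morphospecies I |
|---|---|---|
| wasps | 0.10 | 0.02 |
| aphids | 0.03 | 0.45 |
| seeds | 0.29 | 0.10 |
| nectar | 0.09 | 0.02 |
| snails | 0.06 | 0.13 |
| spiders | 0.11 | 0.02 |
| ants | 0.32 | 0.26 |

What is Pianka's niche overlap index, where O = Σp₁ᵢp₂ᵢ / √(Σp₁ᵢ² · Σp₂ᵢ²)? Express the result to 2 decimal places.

0.54

Σ p₁ᵢp₂ᵢ = 0.0020 + 0.0135 + 0.0290 + 0.0018 + 0.0078 + 0.0022 + 0.0832 = 0.1395
Σp_1ᵢ² = 0.10² + 0.03² + 0.29² + 0.09² + 0.06² + 0.11² + 0.32² = 0.0100 + 0.0009 + 0.0841 + 0.0081 + 0.0036 + 0.0121 + 0.1024 = 0.2212
Σp_2ᵢ² = 0.02² + 0.45² + 0.10² + 0.02² + 0.13² + 0.02² + 0.26² = 0.0004 + 0.2025 + 0.0100 + 0.0004 + 0.0169 + 0.0004 + 0.0676 = 0.2982
O = 0.1395 / √(0.2212 × 0.2982) = 0.1395 / 0.25683 = 0.5432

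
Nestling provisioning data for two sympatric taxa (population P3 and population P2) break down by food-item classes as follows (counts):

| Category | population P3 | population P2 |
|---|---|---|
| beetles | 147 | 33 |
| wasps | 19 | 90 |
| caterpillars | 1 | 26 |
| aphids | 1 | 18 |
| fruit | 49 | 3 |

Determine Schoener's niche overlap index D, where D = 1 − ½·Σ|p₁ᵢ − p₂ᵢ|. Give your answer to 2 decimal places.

0.31

Proportions for population P3 (n=217): 147/217=0.6774, 19/217=0.0876, 1/217=0.0046, 1/217=0.0046, 49/217=0.2258
Proportions for population P2 (n=170): 33/170=0.1941, 90/170=0.5294, 26/170=0.1529, 18/170=0.1059, 3/170=0.0176
Σ|p₁ᵢ − p₂ᵢ| = 0.4833 + 0.4418 + 0.1483 + 0.1013 + 0.2082 = 1.3829
D = 1 − ½ × 1.3829 = 1 − 0.69145 = 0.30855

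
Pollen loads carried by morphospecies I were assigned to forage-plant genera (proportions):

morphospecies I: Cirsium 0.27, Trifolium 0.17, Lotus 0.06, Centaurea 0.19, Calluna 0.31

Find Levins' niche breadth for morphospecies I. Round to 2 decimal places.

4.21

Σpᵢ² = 0.27² + 0.17² + 0.06² + 0.19² + 0.31² = 0.0729 + 0.0289 + 0.0036 + 0.0361 + 0.0961 = 0.2376
B = 1 / 0.2376 = 4.2088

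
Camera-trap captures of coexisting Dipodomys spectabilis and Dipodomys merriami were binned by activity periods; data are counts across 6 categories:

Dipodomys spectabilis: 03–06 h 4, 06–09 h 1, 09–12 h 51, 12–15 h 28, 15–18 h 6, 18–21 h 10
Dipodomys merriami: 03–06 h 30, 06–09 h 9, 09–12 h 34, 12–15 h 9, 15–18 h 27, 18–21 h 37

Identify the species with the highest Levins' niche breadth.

Proportions for Dipodomys spectabilis (n=100): 4/100=0.0400, 1/100=0.0100, 51/100=0.5100, 28/100=0.2800, 6/100=0.0600, 10/100=0.1000
Proportions for Dipodomys merriami (n=146): 30/146=0.2055, 9/146=0.0616, 34/146=0.2329, 9/146=0.0616, 27/146=0.1849, 37/146=0.2534
Σp_specᵢ² = 0.0400² + 0.0100² + 0.5100² + 0.2800² + 0.0600² + 0.1000² = 0.001600 + 0.000100 + 0.260100 + 0.078400 + 0.003600 + 0.010000 = 0.353800
B_spec = 1 / 0.353800 = 2.8265
Σp_merrᵢ² = 0.2055² + 0.0616² + 0.2329² + 0.0616² + 0.1849² + 0.2534² = 0.042230 + 0.003795 + 0.054242 + 0.003795 + 0.034188 + 0.064212 = 0.202462
B_merr = 1 / 0.202462 = 4.9392
Highest B → broadest niche (most generalist): Dipodomys merriami (B = 4.94).

Dipodomys merriami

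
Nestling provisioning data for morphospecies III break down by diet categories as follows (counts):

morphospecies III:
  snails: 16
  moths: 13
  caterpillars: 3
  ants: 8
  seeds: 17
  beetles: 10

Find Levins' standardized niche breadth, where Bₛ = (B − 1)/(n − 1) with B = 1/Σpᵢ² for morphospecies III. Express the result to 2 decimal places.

0.81

Proportions for morphospecies III (n=67): 16/67=0.2388, 13/67=0.1940, 3/67=0.0448, 8/67=0.1194, 17/67=0.2537, 10/67=0.1493
Σpᵢ² = 0.2388² + 0.1940² + 0.0448² + 0.1194² + 0.2537² + 0.1493² = 0.057025 + 0.037636 + 0.002007 + 0.014256 + 0.064364 + 0.022290 = 0.197578
B = 1 / 0.197578 = 5.0613
Bₛ = (B − 1)/(n − 1) = (5.0613 − 1)/(6 − 1) = 4.0613/5 = 0.8123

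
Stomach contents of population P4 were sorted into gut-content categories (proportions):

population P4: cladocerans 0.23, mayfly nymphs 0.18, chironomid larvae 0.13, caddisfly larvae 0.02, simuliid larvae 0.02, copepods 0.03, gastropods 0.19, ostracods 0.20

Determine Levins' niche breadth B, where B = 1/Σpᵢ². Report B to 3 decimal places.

5.556

Σpᵢ² = 0.23² + 0.18² + 0.13² + 0.02² + 0.02² + 0.03² + 0.19² + 0.20² = 0.0529 + 0.0324 + 0.0169 + 0.0004 + 0.0004 + 0.0009 + 0.0361 + 0.0400 = 0.1800
B = 1 / 0.1800 = 5.55556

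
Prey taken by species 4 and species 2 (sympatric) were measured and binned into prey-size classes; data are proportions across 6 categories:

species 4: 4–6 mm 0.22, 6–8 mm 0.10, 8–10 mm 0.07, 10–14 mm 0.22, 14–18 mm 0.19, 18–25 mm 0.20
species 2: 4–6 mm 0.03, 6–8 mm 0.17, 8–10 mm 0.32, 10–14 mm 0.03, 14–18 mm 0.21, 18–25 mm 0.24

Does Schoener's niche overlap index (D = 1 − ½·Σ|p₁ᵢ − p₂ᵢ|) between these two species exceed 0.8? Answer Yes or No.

Σ|p₁ᵢ − p₂ᵢ| = 0.19 + 0.07 + 0.25 + 0.19 + 0.02 + 0.04 = 0.76
D = 1 − ½ × 0.76 = 1 − 0.380 = 0.6200
D = 0.6200 < 0.8 → No.

No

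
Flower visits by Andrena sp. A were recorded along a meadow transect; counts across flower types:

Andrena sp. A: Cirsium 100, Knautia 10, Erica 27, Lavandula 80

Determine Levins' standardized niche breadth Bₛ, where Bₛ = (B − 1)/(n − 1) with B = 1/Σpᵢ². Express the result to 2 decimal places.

0.58

Proportions for Andrena sp. A (n=217): 100/217=0.4608, 10/217=0.0461, 27/217=0.1244, 80/217=0.3687
Σpᵢ² = 0.4608² + 0.0461² + 0.1244² + 0.3687² = 0.212337 + 0.002125 + 0.015475 + 0.135940 = 0.365877
B = 1 / 0.365877 = 2.7332
Bₛ = (B − 1)/(n − 1) = (2.7332 − 1)/(4 − 1) = 1.7332/3 = 0.5777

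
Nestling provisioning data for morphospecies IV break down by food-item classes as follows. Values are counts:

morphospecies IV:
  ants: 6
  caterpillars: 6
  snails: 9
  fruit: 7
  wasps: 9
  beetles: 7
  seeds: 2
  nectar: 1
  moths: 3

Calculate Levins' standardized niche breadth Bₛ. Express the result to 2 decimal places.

Proportions for morphospecies IV (n=50): 6/50=0.1200, 6/50=0.1200, 9/50=0.1800, 7/50=0.1400, 9/50=0.1800, 7/50=0.1400, 2/50=0.0400, 1/50=0.0200, 3/50=0.0600
Σpᵢ² = 0.1200² + 0.1200² + 0.1800² + 0.1400² + 0.1800² + 0.1400² + 0.0400² + 0.0200² + 0.0600² = 0.014400 + 0.014400 + 0.032400 + 0.019600 + 0.032400 + 0.019600 + 0.001600 + 0.000400 + 0.003600 = 0.138400
B = 1 / 0.138400 = 7.2254
Bₛ = (B − 1)/(n − 1) = (7.2254 − 1)/(9 − 1) = 6.2254/8 = 0.7782

0.78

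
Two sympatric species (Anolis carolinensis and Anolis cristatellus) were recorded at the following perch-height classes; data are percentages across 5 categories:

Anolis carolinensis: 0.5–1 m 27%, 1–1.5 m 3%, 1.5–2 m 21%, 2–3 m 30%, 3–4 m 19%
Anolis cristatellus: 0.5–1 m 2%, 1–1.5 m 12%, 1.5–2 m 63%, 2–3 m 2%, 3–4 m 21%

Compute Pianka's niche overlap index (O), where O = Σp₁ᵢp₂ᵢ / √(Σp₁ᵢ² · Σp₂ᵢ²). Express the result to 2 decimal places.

Convert percentages to proportions (divide by 100).
Σ p₁ᵢp₂ᵢ = 0.0054 + 0.0036 + 0.1323 + 0.0060 + 0.0399 = 0.1872
Σp_1ᵢ² = 0.27² + 0.03² + 0.21² + 0.30² + 0.19² = 0.0729 + 0.0009 + 0.0441 + 0.0900 + 0.0361 = 0.2440
Σp_2ᵢ² = 0.02² + 0.12² + 0.63² + 0.02² + 0.21² = 0.0004 + 0.0144 + 0.3969 + 0.0004 + 0.0441 = 0.4562
O = 0.1872 / √(0.2440 × 0.4562) = 0.1872 / 0.33364 = 0.5611

0.56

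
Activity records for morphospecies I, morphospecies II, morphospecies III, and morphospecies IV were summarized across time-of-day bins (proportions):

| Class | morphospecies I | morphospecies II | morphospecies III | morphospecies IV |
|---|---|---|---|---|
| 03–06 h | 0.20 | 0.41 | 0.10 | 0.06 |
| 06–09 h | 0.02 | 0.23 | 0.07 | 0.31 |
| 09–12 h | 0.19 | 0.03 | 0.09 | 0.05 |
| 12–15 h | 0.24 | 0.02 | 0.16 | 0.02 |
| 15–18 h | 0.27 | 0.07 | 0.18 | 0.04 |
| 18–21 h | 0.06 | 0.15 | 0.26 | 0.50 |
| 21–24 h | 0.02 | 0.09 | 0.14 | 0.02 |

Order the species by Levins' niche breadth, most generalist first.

morphospecies III > morphospecies I > morphospecies II > morphospecies IV

Σp_Iᵢ² = 0.20² + 0.02² + 0.19² + 0.24² + 0.27² + 0.06² + 0.02² = 0.0400 + 0.0004 + 0.0361 + 0.0576 + 0.0729 + 0.0036 + 0.0004 = 0.2110
B_I = 1 / 0.2110 = 4.7393
Σp_IIᵢ² = 0.41² + 0.23² + 0.03² + 0.02² + 0.07² + 0.15² + 0.09² = 0.1681 + 0.0529 + 0.0009 + 0.0004 + 0.0049 + 0.0225 + 0.0081 = 0.2578
B_II = 1 / 0.2578 = 3.8790
Σp_IIIᵢ² = 0.10² + 0.07² + 0.09² + 0.16² + 0.18² + 0.26² + 0.14² = 0.0100 + 0.0049 + 0.0081 + 0.0256 + 0.0324 + 0.0676 + 0.0196 = 0.1682
B_III = 1 / 0.1682 = 5.9453
Σp_IVᵢ² = 0.06² + 0.31² + 0.05² + 0.02² + 0.04² + 0.50² + 0.02² = 0.0036 + 0.0961 + 0.0025 + 0.0004 + 0.0016 + 0.2500 + 0.0004 = 0.3546
B_IV = 1 / 0.3546 = 2.8201
Ranking by B (broadest → narrowest): morphospecies III (5.95) > morphospecies I (4.74) > morphospecies II (3.88) > morphospecies IV (2.82)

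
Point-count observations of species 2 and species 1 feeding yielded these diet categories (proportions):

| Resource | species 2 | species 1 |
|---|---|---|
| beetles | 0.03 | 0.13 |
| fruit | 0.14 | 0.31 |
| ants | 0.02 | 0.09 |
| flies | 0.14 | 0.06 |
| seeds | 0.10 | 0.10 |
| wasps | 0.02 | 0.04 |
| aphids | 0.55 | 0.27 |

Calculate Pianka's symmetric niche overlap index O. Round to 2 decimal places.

Σ p₁ᵢp₂ᵢ = 0.0039 + 0.0434 + 0.0018 + 0.0084 + 0.0100 + 0.0008 + 0.1485 = 0.2168
Σp_1ᵢ² = 0.03² + 0.14² + 0.02² + 0.14² + 0.10² + 0.02² + 0.55² = 0.0009 + 0.0196 + 0.0004 + 0.0196 + 0.0100 + 0.0004 + 0.3025 = 0.3534
Σp_2ᵢ² = 0.13² + 0.31² + 0.09² + 0.06² + 0.10² + 0.04² + 0.27² = 0.0169 + 0.0961 + 0.0081 + 0.0036 + 0.0100 + 0.0016 + 0.0729 = 0.2092
O = 0.2168 / √(0.3534 × 0.2092) = 0.2168 / 0.27190 = 0.7974

0.80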